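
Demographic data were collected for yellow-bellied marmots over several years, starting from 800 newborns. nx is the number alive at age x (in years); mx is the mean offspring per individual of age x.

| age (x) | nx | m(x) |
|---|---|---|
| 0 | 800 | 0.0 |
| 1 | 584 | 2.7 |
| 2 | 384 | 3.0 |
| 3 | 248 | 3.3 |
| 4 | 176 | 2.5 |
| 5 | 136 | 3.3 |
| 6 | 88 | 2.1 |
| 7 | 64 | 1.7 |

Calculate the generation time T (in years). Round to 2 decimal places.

lx = nx/n0 = nx/800: 1, 0.73, 0.48, 0.31, 0.22, 0.17, 0.11, 0.08
lx·mx: 0, 1.971, 1.44, 1.023, 0.55, 0.561, 0.231, 0.136 → R0 = 5.912
x·lx·mx: 0, 1.971, 2.88, 3.069, 2.2, 2.805, 1.386, 0.952 → Σ = 15.263
T = 15.263 / 5.912 = 2.581698… → 2.58

2.58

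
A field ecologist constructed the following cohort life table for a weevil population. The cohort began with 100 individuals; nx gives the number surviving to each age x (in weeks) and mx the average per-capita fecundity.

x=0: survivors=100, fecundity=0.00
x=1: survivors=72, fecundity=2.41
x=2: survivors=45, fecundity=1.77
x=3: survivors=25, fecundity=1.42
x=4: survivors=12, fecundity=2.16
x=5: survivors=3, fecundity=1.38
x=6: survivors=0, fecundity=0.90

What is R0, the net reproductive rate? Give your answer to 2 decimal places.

lx = nx/n0 = nx/100: 1, 0.72, 0.45, 0.25, 0.12, 0.03, 0
lx·mx by age: 0, 1.7352, 0.7965, 0.355, 0.2592, 0.0414, 0
R0 = Σ lx·mx = 3.1873 → 3.19

3.19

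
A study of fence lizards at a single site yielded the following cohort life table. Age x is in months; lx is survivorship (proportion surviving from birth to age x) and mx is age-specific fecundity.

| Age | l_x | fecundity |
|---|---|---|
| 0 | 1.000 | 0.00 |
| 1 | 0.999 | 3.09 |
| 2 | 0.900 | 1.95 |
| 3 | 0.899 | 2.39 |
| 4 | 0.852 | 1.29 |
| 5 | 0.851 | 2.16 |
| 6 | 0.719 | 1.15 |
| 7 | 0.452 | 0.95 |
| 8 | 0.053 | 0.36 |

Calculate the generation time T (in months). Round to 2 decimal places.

3.10

lx·mx: 0, 3.08691, 1.755, 2.14861, 1.09908, 1.83816, 0.82685, 0.4294, 0.01908 → R0 = 11.20309
x·lx·mx: 0, 3.08691, 3.51, 6.44583, 4.39632, 9.1908, 4.9611, 3.0058, 0.15264 → Σ = 34.7494
T = 34.7494 / 11.20309 = 3.101769… → 3.10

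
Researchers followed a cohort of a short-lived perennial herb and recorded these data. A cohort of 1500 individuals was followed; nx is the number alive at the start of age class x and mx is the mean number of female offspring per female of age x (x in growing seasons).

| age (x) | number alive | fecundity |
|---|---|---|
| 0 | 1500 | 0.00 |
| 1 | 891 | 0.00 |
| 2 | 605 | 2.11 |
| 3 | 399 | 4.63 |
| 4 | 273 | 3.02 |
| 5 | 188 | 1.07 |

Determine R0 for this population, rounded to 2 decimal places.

2.77

lx = nx/n0 = nx/1500: 1, 0.594, 0.40333…, 0.266, 0.182, 0.12533…
lx·mx by age: 0, 0, 0.851033…, 1.23158, 0.54964, 0.134107…
R0 = Σ lx·mx = 2.76636… → 2.77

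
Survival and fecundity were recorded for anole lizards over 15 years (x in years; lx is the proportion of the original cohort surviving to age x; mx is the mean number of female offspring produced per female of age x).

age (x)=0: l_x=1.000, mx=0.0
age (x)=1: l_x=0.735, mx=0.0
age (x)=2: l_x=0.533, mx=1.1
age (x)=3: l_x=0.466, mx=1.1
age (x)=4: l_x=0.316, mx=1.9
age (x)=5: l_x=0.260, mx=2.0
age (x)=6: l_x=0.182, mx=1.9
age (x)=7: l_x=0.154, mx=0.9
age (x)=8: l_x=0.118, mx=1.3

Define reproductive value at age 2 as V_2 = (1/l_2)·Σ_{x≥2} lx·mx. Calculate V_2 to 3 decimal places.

lx·mx for x ≥ 2: 0.5863, 0.5126, 0.6004, 0.52, 0.3458, 0.1386, 0.1534 → sum = 2.8571
V_2 = 2.8571 / l_2 = 2.8571 / 0.533 = 5.360413… → 5.360

5.360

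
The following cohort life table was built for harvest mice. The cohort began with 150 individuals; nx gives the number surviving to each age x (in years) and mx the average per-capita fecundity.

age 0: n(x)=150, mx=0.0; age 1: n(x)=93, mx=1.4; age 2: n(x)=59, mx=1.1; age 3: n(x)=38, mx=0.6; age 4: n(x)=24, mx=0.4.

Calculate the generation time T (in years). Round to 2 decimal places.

lx = nx/n0 = nx/150: 1, 0.62, 0.39333…, 0.25333…, 0.16
lx·mx: 0, 0.868, 0.432667…, 0.152…, 0.064 → R0 = 1.516667…
x·lx·mx: 0, 0.868, 0.865333…, 0.456…, 0.256 → Σ = 2.445333…
T = 2.445333… / 1.516667… = 1.612308… → 1.61

1.61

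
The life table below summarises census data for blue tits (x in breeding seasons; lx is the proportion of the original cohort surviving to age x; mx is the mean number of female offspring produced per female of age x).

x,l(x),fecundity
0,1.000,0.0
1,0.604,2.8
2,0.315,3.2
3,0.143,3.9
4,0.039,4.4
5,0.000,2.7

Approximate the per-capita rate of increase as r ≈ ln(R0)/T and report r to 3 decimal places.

R0 = Σ lx·mx = 0 + 1.6912 + 1.008 + 0.5577 + 0.1716 + 0 = 3.4285
Σ x·lx·mx = 6.0667; T = 6.0667/3.4285 = 1.76949…
r ≈ ln(R0)/T = ln(3.4285)/1.76949… = 0.69631… → 0.696

0.696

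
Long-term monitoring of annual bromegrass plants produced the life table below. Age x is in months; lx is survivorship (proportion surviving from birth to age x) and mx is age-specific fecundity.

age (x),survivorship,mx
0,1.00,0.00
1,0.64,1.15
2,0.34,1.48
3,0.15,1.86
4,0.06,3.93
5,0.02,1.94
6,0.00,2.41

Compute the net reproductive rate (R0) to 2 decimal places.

1.79

lx·mx by age: 0, 0.736, 0.5032, 0.279, 0.2358, 0.0388, 0
R0 = Σ lx·mx = 1.7928 → 1.79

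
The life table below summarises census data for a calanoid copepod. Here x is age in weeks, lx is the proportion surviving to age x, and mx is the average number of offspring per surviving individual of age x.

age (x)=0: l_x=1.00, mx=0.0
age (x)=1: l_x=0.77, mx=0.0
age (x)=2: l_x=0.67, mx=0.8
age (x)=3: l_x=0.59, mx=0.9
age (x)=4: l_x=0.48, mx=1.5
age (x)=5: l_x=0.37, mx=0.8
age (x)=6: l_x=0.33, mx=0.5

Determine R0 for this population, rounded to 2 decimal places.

2.25

lx·mx by age: 0, 0, 0.536, 0.531, 0.72, 0.296, 0.165
R0 = Σ lx·mx = 2.248 → 2.25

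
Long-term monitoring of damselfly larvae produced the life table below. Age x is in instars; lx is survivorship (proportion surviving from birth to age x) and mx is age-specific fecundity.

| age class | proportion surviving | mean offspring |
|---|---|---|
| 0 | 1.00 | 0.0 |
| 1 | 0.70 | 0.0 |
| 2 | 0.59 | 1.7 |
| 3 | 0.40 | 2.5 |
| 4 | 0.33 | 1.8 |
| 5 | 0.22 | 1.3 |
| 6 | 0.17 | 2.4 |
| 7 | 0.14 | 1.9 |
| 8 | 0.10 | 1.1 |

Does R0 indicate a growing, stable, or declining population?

R0 = Σ lx·mx = 0 + 0 + 1.003 + 1 + 0.594 + 0.286 + 0.408 + 0.266 + 0.11 = 3.667
R0 > 1, so the population is growing.

growing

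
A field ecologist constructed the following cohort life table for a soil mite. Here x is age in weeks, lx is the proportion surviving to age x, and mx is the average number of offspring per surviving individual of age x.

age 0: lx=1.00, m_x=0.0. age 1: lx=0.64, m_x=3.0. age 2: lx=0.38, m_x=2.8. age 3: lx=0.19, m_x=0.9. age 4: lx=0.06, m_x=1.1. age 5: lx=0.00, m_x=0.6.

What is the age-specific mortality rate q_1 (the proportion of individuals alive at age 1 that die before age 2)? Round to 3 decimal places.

0.406

q_1 = (l_1 − l_2) / l_1 = (0.64 − 0.38) / 0.64
     = 0.26 / 0.64 = 0.40625 → 0.406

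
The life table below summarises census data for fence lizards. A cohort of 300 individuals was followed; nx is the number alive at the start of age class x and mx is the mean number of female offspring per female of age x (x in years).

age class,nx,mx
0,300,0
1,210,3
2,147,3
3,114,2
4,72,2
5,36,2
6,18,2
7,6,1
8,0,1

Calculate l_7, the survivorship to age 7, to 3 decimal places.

l_7 = n_7/n_0 = 6/300 = 0.02 → 0.020

0.020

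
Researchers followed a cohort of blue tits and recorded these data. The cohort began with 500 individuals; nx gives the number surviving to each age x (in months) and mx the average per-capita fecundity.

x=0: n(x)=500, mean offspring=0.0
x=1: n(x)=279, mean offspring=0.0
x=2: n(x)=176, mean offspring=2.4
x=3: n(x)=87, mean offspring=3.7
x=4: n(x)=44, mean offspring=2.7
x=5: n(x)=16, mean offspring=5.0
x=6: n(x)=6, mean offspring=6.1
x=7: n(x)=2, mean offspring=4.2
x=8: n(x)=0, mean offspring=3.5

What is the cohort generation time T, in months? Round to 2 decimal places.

lx = nx/n0 = nx/500: 1, 0.558, 0.352, 0.174, 0.088, 0.032, 0.012, 0.004, 0
lx·mx: 0, 0, 0.8448, 0.6438, 0.2376, 0.16, 0.0732, 0.0168, 0 → R0 = 1.9762
x·lx·mx: 0, 0, 1.6896, 1.9314, 0.9504, 0.8, 0.4392, 0.1176, 0 → Σ = 5.9282
T = 5.9282 / 1.9762 = 2.999798… → 3.00

3.00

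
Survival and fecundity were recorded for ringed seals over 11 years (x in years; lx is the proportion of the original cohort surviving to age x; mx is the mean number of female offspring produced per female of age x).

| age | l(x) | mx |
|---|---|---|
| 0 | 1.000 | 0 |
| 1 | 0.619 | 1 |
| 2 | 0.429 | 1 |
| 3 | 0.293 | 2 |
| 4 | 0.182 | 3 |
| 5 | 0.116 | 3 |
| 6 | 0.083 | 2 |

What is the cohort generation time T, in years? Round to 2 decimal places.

lx·mx: 0, 0.619, 0.429, 0.586, 0.546, 0.348, 0.166 → R0 = 2.694
x·lx·mx: 0, 0.619, 0.858, 1.758, 2.184, 1.74, 0.996 → Σ = 8.155
T = 8.155 / 2.694 = 3.027097… → 3.03

3.03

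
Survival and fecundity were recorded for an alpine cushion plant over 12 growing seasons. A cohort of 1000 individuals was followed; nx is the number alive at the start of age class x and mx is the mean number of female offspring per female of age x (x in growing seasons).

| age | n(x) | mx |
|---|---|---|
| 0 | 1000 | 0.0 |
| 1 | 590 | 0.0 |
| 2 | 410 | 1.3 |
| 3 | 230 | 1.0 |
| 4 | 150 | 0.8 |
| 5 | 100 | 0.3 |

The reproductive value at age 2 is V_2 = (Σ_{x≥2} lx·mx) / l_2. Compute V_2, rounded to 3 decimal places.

lx = nx/n0 = nx/1000: 1, 0.59, 0.41, 0.23, 0.15, 0.1
lx·mx for x ≥ 2: 0.533, 0.23, 0.12, 0.03 → sum = 0.913
V_2 = 0.913 / l_2 = 0.913 / 0.41 = 2.226829… → 2.227

2.227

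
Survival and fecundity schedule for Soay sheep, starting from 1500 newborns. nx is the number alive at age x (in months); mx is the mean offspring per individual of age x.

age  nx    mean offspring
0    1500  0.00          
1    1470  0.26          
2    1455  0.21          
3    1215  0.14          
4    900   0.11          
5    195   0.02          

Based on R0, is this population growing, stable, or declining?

declining

lx = nx/n0 = nx/1500: 1, 0.98, 0.97, 0.81, 0.6, 0.13
R0 = Σ lx·mx = 0 + 0.2548 + 0.2037 + 0.1134 + 0.066 + 0.0026 = 0.6405
R0 < 1, so the population is declining.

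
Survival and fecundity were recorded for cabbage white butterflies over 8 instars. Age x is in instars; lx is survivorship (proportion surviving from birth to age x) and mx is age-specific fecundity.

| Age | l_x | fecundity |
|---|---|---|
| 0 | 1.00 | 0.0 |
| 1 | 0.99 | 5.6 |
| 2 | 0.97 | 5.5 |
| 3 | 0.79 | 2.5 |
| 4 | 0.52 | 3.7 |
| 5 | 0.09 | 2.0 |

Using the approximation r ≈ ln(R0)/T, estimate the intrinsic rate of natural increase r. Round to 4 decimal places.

1.3166

R0 = Σ lx·mx = 0 + 5.544 + 5.335 + 1.975 + 1.924 + 0.18 = 14.958
Σ x·lx·mx = 30.735; T = 30.735/14.958 = 2.05475…
r ≈ ln(R0)/T = ln(14.958)/2.05475… = 1.31658… → 1.3166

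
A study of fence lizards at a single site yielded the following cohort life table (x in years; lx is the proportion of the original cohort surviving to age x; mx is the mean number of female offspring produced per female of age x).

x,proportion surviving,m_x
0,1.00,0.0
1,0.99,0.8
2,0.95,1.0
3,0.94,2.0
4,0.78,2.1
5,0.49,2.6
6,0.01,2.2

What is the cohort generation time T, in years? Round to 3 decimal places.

lx·mx: 0, 0.792, 0.95, 1.88, 1.638, 1.274, 0.022 → R0 = 6.556
x·lx·mx: 0, 0.792, 1.9, 5.64, 6.552, 6.37, 0.132 → Σ = 21.386
T = 21.386 / 6.556 = 3.26205… → 3.262

3.262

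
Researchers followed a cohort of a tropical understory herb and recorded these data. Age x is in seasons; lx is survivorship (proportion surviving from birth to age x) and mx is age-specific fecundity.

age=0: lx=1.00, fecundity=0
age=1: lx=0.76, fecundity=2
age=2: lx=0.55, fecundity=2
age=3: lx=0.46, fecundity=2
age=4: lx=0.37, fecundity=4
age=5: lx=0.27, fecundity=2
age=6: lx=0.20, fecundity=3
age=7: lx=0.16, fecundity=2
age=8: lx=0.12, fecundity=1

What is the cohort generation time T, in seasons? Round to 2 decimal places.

3.32

lx·mx: 0, 1.52, 1.1, 0.92, 1.48, 0.54, 0.6, 0.32, 0.12 → R0 = 6.6
x·lx·mx: 0, 1.52, 2.2, 2.76, 5.92, 2.7, 3.6, 2.24, 0.96 → Σ = 21.9
T = 21.9 / 6.6 = 3.318182… → 3.32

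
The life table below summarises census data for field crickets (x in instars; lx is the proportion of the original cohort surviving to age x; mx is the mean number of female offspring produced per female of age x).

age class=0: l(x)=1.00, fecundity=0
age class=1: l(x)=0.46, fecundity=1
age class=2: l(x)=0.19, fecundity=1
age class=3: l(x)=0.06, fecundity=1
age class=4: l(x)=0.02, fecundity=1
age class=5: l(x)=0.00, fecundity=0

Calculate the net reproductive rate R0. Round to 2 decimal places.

lx·mx by age: 0, 0.46, 0.19, 0.06, 0.02, 0
R0 = Σ lx·mx = 0.73 → 0.73

0.73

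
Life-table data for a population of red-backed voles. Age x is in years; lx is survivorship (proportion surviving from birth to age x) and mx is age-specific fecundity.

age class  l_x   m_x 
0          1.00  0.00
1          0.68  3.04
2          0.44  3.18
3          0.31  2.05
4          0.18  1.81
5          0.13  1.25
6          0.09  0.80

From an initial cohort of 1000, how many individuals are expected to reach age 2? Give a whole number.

440

Expected survivors = N0 · l_2 = 1000 × 0.44 = 440 → 440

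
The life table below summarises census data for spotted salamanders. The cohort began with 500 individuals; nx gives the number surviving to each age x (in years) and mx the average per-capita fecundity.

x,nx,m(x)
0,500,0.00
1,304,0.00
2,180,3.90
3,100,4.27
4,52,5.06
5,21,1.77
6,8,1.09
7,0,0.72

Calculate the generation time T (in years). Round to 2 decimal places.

lx = nx/n0 = nx/500: 1, 0.608, 0.36, 0.2, 0.104, 0.042, 0.016, 0
lx·mx: 0, 0, 1.404, 0.854, 0.52624, 0.07434, 0.01744, 0 → R0 = 2.87602
x·lx·mx: 0, 0, 2.808, 2.562, 2.10496, 0.3717, 0.10464, 0 → Σ = 7.9513
T = 7.9513 / 2.87602 = 2.764689… → 2.76

2.76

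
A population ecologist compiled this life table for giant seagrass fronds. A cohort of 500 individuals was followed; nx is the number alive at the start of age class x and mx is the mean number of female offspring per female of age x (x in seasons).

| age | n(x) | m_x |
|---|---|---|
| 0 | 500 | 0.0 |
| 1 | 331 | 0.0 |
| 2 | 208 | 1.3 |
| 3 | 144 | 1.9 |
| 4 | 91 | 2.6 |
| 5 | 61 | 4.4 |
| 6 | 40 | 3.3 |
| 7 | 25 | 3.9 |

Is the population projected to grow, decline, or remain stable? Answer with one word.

lx = nx/n0 = nx/500: 1, 0.662, 0.416, 0.288, 0.182, 0.122, 0.08, 0.05
R0 = Σ lx·mx = 0 + 0 + 0.5408 + 0.5472 + 0.4732 + 0.5368 + 0.264 + 0.195 = 2.557
R0 > 1, so the population is growing.

growing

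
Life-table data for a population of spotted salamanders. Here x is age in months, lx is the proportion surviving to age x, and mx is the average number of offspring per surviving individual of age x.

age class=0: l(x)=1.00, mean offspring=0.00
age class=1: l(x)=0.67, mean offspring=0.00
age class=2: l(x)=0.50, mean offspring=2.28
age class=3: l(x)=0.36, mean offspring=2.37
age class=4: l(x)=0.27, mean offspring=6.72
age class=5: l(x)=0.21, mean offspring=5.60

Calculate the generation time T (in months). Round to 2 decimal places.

lx·mx: 0, 0, 1.14, 0.8532, 1.8144, 1.176 → R0 = 4.9836
x·lx·mx: 0, 0, 2.28, 2.5596, 7.2576, 5.88 → Σ = 17.9772
T = 17.9772 / 4.9836 = 3.607272… → 3.61

3.61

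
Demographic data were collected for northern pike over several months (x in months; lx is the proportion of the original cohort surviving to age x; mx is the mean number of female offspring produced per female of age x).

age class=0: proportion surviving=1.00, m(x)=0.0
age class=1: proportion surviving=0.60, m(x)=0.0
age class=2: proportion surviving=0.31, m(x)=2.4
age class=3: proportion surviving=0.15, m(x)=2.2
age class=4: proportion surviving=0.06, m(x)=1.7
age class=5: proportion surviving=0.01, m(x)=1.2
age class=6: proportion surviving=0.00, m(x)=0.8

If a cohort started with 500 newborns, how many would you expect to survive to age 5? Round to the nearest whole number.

Expected survivors = N0 · l_5 = 500 × 0.01 = 5 → 5

5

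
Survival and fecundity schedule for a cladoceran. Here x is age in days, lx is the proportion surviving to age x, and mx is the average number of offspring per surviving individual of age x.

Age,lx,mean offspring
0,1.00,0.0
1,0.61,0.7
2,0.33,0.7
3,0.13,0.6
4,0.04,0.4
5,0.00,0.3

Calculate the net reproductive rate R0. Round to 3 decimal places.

lx·mx by age: 0, 0.427, 0.231, 0.078, 0.016, 0
R0 = Σ lx·mx = 0.752 → 0.752

0.752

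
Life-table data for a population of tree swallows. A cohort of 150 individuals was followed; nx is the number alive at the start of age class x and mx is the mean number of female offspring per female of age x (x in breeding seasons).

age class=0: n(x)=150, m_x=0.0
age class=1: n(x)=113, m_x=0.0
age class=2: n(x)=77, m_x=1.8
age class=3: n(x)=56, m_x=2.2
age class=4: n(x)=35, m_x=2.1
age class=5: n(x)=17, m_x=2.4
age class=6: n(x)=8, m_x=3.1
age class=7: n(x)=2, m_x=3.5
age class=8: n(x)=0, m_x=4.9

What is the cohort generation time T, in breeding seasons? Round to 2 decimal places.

lx = nx/n0 = nx/150: 1, 0.75333…, 0.51333…, 0.37333…, 0.23333…, 0.11333…, 0.05333…, 0.01333…, 0
lx·mx: 0, 0, 0.924…, 0.821333…, 0.49…, 0.272…, 0.165333…, 0.046667…, 0 → R0 = 2.719333…
x·lx·mx: 0, 0, 1.848…, 2.464…, 1.96…, 1.36…, 0.992…, 0.326667…, 0 → Σ = 8.950667…
T = 8.950667… / 2.719333… = 3.291493… → 3.29

3.29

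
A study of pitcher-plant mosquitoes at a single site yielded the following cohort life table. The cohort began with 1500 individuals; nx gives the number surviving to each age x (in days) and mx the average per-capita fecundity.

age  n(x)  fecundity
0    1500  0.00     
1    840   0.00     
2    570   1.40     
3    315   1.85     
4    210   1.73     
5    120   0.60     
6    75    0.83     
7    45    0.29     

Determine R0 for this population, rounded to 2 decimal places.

lx = nx/n0 = nx/1500: 1, 0.56, 0.38, 0.21, 0.14, 0.08, 0.05, 0.03
lx·mx by age: 0, 0, 0.532, 0.3885, 0.2422, 0.048, 0.0415, 0.0087
R0 = Σ lx·mx = 1.2609 → 1.26

1.26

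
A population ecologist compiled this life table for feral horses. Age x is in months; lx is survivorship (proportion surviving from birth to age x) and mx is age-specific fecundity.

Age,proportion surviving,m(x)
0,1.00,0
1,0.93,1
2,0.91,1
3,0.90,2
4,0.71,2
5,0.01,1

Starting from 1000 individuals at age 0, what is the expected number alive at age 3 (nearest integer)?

Expected survivors = N0 · l_3 = 1000 × 0.90 = 900 → 900

900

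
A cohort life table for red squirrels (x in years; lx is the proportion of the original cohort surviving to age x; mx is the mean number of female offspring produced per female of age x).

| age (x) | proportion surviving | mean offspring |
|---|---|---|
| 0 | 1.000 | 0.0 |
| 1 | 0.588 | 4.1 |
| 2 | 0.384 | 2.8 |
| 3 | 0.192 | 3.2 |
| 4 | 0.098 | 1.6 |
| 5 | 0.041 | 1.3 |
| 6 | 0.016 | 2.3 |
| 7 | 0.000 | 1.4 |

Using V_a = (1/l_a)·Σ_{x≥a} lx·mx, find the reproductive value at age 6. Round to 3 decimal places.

lx·mx for x ≥ 6: 0.0368, 0 → sum = 0.0368
V_6 = 0.0368 / l_6 = 0.0368 / 0.016 = 2.3 → 2.300

2.300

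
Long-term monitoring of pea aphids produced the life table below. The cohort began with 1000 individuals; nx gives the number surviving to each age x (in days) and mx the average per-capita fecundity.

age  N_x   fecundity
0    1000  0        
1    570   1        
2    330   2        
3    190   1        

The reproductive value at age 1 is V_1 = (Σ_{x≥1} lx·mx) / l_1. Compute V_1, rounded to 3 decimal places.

lx = nx/n0 = nx/1000: 1, 0.57, 0.33, 0.19
lx·mx for x ≥ 1: 0.57, 0.66, 0.19 → sum = 1.42
V_1 = 1.42 / l_1 = 1.42 / 0.57 = 2.491228… → 2.491

2.491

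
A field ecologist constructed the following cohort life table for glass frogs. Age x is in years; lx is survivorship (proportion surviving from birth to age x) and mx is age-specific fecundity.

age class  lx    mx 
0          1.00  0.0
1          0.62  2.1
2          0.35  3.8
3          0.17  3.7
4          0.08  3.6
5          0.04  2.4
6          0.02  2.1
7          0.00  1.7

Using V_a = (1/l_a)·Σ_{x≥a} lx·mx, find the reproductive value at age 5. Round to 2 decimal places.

lx·mx for x ≥ 5: 0.096, 0.042, 0 → sum = 0.138
V_5 = 0.138 / l_5 = 0.138 / 0.04 = 3.45 → 3.45

3.45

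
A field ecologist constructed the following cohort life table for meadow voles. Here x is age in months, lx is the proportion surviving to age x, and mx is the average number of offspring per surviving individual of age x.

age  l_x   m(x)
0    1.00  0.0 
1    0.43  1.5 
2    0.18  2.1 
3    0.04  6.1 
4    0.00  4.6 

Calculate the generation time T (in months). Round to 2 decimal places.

1.68

lx·mx: 0, 0.645, 0.378, 0.244, 0 → R0 = 1.267
x·lx·mx: 0, 0.645, 0.756, 0.732, 0 → Σ = 2.133
T = 2.133 / 1.267 = 1.683504… → 1.68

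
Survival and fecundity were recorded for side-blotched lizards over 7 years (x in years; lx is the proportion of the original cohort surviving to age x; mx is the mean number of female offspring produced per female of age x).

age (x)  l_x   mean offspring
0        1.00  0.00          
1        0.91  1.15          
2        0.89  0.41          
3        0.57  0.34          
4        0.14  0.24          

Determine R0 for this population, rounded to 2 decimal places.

lx·mx by age: 0, 1.0465, 0.3649, 0.1938, 0.0336
R0 = Σ lx·mx = 1.6388 → 1.64

1.64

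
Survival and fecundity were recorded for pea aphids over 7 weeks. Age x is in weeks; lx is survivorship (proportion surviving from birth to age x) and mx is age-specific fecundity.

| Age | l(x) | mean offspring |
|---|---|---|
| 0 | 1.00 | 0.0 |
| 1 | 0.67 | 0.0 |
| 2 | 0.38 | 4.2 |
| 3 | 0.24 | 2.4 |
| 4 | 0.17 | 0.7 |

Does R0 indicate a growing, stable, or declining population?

growing

R0 = Σ lx·mx = 0 + 0 + 1.596 + 0.576 + 0.119 = 2.291
R0 > 1, so the population is growing.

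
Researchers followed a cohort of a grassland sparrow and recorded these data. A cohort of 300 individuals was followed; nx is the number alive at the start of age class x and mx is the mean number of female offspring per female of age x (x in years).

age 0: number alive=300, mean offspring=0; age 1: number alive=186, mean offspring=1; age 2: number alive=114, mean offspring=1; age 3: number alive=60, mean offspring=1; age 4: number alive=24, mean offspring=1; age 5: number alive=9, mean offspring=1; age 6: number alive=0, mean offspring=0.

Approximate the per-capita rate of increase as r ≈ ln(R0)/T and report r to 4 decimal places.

0.1444

lx = nx/n0 = nx/300: 1, 0.62, 0.38, 0.2, 0.08, 0.03, 0
R0 = Σ lx·mx = 0 + 0.62 + 0.38 + 0.2 + 0.08 + 0.03 + 0 = 1.31
Σ x·lx·mx = 2.45; T = 2.45/1.31 = 1.87023…
r ≈ ln(R0)/T = ln(1.31)/1.87023… = 0.144382… → 0.1444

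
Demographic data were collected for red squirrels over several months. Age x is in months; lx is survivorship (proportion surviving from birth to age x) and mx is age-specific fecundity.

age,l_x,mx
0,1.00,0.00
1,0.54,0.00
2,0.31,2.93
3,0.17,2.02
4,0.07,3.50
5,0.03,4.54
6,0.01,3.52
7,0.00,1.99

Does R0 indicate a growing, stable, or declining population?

growing

R0 = Σ lx·mx = 0 + 0 + 0.9083 + 0.3434 + 0.245 + 0.1362 + 0.0352 + 0 = 1.6681
R0 > 1, so the population is growing.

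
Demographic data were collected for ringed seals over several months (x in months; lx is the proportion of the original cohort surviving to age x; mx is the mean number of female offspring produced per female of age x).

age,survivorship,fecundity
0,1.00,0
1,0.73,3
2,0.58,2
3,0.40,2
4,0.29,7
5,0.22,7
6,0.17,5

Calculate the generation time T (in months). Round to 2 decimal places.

3.25

lx·mx: 0, 2.19, 1.16, 0.8, 2.03, 1.54, 0.85 → R0 = 8.57
x·lx·mx: 0, 2.19, 2.32, 2.4, 8.12, 7.7, 5.1 → Σ = 27.83
T = 27.83 / 8.57 = 3.247375… → 3.25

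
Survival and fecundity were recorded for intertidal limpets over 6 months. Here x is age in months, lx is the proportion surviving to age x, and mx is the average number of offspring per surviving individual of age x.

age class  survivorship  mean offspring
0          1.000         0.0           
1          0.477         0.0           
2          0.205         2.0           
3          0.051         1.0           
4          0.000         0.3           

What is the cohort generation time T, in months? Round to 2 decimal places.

2.11

lx·mx: 0, 0, 0.41, 0.051, 0 → R0 = 0.461
x·lx·mx: 0, 0, 0.82, 0.153, 0 → Σ = 0.973
T = 0.973 / 0.461 = 2.110629… → 2.11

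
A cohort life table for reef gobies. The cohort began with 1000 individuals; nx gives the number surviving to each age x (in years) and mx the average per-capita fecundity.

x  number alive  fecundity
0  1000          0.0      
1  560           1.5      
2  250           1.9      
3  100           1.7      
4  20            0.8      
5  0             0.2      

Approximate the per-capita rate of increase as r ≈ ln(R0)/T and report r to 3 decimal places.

0.258

lx = nx/n0 = nx/1000: 1, 0.56, 0.25, 0.1, 0.02, 0
R0 = Σ lx·mx = 0 + 0.84 + 0.475 + 0.17 + 0.016 + 0 = 1.501
Σ x·lx·mx = 2.364; T = 2.364/1.501 = 1.57495…
r ≈ ln(R0)/T = ln(1.501)/1.57495… = 0.25787… → 0.258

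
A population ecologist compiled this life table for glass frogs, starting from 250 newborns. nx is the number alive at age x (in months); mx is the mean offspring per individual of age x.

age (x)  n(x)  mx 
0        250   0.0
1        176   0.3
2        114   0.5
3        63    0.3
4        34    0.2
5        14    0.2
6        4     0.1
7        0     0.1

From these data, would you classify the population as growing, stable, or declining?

declining

lx = nx/n0 = nx/250: 1, 0.704, 0.456, 0.252, 0.136, 0.056, 0.016, 0
R0 = Σ lx·mx = 0 + 0.2112 + 0.228 + 0.0756 + 0.0272 + 0.0112 + 0.0016 + 0 = 0.5548
R0 < 1, so the population is declining.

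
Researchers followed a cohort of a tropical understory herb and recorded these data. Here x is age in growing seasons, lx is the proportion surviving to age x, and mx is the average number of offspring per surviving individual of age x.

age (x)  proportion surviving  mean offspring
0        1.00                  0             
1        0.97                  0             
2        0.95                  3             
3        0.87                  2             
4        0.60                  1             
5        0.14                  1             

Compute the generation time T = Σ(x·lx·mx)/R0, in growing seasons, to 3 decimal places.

2.630

lx·mx: 0, 0, 2.85, 1.74, 0.6, 0.14 → R0 = 5.33
x·lx·mx: 0, 0, 5.7, 5.22, 2.4, 0.7 → Σ = 14.02
T = 14.02 / 5.33 = 2.630394… → 2.630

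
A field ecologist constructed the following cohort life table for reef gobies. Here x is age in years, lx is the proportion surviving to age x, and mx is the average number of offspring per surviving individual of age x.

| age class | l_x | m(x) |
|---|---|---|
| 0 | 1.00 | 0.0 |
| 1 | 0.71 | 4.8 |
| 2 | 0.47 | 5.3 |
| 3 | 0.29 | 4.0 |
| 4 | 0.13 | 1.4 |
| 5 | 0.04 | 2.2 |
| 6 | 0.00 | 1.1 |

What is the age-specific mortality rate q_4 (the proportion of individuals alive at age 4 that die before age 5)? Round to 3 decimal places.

q_4 = (l_4 − l_5) / l_4 = (0.13 − 0.04) / 0.13
     = 0.09 / 0.13 = 0.692308… → 0.692

0.692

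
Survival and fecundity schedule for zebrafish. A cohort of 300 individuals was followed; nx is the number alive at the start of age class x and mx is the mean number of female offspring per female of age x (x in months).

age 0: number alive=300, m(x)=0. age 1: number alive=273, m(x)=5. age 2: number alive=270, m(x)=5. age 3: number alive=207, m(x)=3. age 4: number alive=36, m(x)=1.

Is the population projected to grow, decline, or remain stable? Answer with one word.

growing

lx = nx/n0 = nx/300: 1, 0.91, 0.9, 0.69, 0.12
R0 = Σ lx·mx = 0 + 4.55 + 4.5 + 2.07 + 0.12 = 11.24
R0 > 1, so the population is growing.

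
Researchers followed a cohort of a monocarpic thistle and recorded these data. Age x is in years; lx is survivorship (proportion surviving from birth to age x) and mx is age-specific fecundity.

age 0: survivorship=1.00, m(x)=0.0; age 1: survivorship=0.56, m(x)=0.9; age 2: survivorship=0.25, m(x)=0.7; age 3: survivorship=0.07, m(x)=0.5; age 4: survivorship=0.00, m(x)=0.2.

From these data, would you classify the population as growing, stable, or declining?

R0 = Σ lx·mx = 0 + 0.504 + 0.175 + 0.035 + 0 = 0.714
R0 < 1, so the population is declining.

declining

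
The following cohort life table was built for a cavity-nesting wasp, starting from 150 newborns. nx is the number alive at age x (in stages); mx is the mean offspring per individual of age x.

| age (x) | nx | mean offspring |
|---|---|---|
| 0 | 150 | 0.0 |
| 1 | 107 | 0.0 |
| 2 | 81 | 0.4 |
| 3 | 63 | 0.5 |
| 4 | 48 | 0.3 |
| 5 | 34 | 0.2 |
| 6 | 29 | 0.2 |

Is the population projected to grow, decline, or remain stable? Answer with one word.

declining

lx = nx/n0 = nx/150: 1, 0.71333…, 0.54, 0.42, 0.32, 0.22667…, 0.19333…
R0 = Σ lx·mx = 0 + 0 + 0.216 + 0.21 + 0.096 + 0.045333… + 0.038667… = 0.606…
R0 < 1, so the population is declining.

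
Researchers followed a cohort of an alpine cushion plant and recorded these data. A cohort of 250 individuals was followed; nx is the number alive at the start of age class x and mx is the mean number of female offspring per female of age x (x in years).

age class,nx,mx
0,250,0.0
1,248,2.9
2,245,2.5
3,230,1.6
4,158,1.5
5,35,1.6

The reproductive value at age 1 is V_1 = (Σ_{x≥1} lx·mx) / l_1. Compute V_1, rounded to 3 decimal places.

lx = nx/n0 = nx/250: 1, 0.992, 0.98, 0.92, 0.632, 0.14
lx·mx for x ≥ 1: 2.8768, 2.45, 1.472, 0.948, 0.224 → sum = 7.9708
V_1 = 7.9708 / l_1 = 7.9708 / 0.992 = 8.035081… → 8.035

8.035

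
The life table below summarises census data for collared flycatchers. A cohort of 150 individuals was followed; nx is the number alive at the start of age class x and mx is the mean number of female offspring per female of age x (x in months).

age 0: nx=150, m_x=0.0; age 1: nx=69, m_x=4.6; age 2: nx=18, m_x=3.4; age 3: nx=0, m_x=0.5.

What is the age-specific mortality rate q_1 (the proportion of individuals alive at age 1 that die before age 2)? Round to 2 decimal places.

lx = nx/n0 = nx/150: 1, 0.46, 0.12, 0
q_1 = (l_1 − l_2) / l_1 = (0.46 − 0.12) / 0.46
     = 0.34 / 0.46 = 0.73913… → 0.74

0.74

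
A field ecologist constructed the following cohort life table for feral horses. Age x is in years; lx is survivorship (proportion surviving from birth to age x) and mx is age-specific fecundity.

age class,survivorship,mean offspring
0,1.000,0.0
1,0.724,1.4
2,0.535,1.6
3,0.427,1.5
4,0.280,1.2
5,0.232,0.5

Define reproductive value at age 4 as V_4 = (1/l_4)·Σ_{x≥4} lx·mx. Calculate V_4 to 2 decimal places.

1.61

lx·mx for x ≥ 4: 0.336, 0.116 → sum = 0.452
V_4 = 0.452 / l_4 = 0.452 / 0.28 = 1.614286… → 1.61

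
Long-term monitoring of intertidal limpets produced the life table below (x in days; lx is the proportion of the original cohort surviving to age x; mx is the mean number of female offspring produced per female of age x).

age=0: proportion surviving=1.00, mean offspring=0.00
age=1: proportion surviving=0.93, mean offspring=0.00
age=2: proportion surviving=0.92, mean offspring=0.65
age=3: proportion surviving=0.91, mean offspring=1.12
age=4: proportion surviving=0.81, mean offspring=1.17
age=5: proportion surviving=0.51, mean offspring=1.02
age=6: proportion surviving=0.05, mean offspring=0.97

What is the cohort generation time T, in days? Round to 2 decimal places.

lx·mx: 0, 0, 0.598, 1.0192, 0.9477, 0.5202, 0.0485 → R0 = 3.1336
x·lx·mx: 0, 0, 1.196, 3.0576, 3.7908, 2.601, 0.291 → Σ = 10.9364
T = 10.9364 / 3.1336 = 3.490043… → 3.49

3.49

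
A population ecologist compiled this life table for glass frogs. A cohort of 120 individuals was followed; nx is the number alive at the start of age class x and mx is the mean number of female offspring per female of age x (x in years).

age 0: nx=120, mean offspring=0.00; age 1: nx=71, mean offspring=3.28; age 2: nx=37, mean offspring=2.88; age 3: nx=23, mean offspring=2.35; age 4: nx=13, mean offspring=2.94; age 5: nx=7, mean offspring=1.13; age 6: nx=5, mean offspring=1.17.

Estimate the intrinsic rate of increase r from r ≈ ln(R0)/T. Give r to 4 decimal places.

lx = nx/n0 = nx/120: 1, 0.59167…, 0.30833…, 0.19167…, 0.10833…, 0.05833…, 0.04167…
R0 = Σ lx·mx = 0 + 1.94067… + 0.888… + 0.45042… + 0.3185… + 0.06592… + 0.04875… = 3.71225…
Σ x·lx·mx = 6.964…; T = 6.964…/3.71225… = 1.87595…
r ≈ ln(R0)/T = ln(3.71225…)/1.87595… = 0.699186… → 0.6992

0.6992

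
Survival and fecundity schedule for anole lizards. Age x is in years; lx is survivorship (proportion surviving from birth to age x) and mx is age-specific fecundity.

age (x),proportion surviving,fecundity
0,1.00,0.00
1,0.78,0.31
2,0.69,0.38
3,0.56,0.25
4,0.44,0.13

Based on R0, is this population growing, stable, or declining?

declining

R0 = Σ lx·mx = 0 + 0.2418 + 0.2622 + 0.14 + 0.0572 = 0.7012
R0 < 1, so the population is declining.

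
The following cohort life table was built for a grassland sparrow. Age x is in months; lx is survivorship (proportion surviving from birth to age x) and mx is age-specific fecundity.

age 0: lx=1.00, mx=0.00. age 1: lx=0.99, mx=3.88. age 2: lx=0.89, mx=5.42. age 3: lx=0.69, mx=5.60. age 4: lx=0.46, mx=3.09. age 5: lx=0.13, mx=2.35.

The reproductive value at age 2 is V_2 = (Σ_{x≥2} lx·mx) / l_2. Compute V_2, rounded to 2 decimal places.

11.70

lx·mx for x ≥ 2: 4.8238, 3.864, 1.4214, 0.3055 → sum = 10.4147
V_2 = 10.4147 / l_2 = 10.4147 / 0.89 = 11.70191… → 11.70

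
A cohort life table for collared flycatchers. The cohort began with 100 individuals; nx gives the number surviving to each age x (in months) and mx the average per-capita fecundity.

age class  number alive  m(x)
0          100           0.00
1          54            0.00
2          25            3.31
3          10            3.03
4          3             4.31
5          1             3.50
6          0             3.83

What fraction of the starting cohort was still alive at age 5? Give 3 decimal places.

l_5 = n_5/n_0 = 1/100 = 0.01 → 0.010

0.010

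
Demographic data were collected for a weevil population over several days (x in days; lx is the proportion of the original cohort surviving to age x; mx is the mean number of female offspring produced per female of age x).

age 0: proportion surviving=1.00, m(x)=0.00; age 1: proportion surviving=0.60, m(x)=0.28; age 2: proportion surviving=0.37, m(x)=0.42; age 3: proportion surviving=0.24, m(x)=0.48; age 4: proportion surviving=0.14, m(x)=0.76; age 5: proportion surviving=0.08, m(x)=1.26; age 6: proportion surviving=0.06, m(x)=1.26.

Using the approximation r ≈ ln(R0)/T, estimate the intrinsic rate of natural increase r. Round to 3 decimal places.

R0 = Σ lx·mx = 0 + 0.168 + 0.1554 + 0.1152 + 0.1064 + 0.1008 + 0.0756 = 0.7214
Σ x·lx·mx = 2.2076; T = 2.2076/0.7214 = 3.06016…
r ≈ ln(R0)/T = ln(0.7214)/3.06016… = -0.10671… → -0.107

-0.107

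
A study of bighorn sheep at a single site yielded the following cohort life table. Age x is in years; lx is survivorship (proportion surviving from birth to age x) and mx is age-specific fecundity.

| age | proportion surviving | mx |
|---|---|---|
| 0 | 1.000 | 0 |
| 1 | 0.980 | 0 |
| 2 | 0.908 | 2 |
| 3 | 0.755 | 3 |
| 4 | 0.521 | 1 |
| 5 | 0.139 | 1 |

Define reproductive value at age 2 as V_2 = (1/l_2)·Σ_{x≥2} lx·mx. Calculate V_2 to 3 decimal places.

5.221

lx·mx for x ≥ 2: 1.816, 2.265, 0.521, 0.139 → sum = 4.741
V_2 = 4.741 / l_2 = 4.741 / 0.908 = 5.221366… → 5.221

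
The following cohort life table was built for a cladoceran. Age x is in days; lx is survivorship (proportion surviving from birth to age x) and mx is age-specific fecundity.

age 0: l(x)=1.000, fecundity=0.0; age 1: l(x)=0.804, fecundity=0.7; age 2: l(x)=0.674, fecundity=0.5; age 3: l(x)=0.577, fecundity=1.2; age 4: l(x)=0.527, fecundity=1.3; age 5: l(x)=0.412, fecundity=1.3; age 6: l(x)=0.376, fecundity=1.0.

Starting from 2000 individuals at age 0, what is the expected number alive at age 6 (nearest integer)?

752

Expected survivors = N0 · l_6 = 2000 × 0.376 = 752 → 752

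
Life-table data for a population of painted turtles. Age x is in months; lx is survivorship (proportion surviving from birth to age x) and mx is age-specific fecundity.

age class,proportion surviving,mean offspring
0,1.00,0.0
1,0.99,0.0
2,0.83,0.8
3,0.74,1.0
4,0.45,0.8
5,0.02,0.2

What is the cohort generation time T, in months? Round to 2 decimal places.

lx·mx: 0, 0, 0.664, 0.74, 0.36, 0.004 → R0 = 1.768
x·lx·mx: 0, 0, 1.328, 2.22, 1.44, 0.02 → Σ = 5.008
T = 5.008 / 1.768 = 2.832579… → 2.83

2.83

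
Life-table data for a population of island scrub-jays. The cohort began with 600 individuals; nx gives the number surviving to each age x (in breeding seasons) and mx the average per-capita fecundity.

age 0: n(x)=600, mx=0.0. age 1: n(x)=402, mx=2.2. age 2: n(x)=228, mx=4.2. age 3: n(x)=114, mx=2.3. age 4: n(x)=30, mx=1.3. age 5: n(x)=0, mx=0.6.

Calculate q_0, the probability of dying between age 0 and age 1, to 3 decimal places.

0.330

lx = nx/n0 = nx/600: 1, 0.67, 0.38, 0.19, 0.05, 0
q_0 = (l_0 − l_1) / l_0 = (1 − 0.67) / 1
     = 0.33 / 1 = 0.33 → 0.330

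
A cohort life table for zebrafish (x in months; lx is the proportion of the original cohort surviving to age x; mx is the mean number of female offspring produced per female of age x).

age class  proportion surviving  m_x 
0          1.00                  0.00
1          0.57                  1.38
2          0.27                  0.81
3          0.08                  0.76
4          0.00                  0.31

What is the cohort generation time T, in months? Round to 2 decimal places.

1.32

lx·mx: 0, 0.7866, 0.2187, 0.0608, 0 → R0 = 1.0661
x·lx·mx: 0, 0.7866, 0.4374, 0.1824, 0 → Σ = 1.4064
T = 1.4064 / 1.0661 = 1.319201… → 1.32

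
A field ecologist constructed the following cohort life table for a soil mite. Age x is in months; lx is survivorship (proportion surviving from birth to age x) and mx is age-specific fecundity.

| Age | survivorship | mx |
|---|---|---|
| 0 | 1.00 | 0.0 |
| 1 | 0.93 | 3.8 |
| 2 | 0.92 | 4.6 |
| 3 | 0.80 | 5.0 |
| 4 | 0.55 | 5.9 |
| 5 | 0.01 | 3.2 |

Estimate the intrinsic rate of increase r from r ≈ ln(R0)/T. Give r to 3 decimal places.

R0 = Σ lx·mx = 0 + 3.534 + 4.232 + 4 + 3.245 + 0.032 = 15.043
Σ x·lx·mx = 37.138; T = 37.138/15.043 = 2.46879…
r ≈ ln(R0)/T = ln(15.043)/2.46879… = 1.09807… → 1.098

1.098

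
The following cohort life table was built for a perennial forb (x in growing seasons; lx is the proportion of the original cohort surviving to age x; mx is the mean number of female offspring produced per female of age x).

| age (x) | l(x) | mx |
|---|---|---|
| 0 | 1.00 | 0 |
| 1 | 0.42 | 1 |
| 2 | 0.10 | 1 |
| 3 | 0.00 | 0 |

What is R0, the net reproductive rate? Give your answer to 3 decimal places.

0.520

lx·mx by age: 0, 0.42, 0.1, 0
R0 = Σ lx·mx = 0.52 → 0.520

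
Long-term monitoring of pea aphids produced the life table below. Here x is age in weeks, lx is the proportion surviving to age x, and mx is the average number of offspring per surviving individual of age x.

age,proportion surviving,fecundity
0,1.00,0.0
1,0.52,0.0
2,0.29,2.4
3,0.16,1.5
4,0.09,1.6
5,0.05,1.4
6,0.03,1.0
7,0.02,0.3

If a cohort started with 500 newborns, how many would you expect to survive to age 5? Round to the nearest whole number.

25

Expected survivors = N0 · l_5 = 500 × 0.05 = 25 → 25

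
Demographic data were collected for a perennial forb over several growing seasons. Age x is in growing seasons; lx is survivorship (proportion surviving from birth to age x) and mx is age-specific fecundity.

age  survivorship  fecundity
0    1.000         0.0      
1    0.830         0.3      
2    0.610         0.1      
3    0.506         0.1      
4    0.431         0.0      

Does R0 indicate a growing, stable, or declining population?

declining

R0 = Σ lx·mx = 0 + 0.249 + 0.061 + 0.0506 + 0 = 0.3606
R0 < 1, so the population is declining.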